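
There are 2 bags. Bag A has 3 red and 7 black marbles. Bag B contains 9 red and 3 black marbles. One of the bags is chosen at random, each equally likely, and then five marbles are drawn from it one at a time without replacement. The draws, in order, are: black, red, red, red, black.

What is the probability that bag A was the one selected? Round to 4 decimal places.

Compute the likelihood of the observed sequence for each case: P(data | bag A) = (7/10)(3/9)(2/8)(1/7)(6/6) = 0.0083333; P(data | bag B) = (3/12)(9/11)(8/10)(7/9)(2/8) = 0.031818.
The prior-weighted likelihoods are 1/2 · 0.0083333 = 0.0041667, 1/2 · 0.031818 = 0.015909; these sum to 0.020076.
By Bayes' rule, P(bag A | data) = (0.0041667) / (0.020076) = 0.20755.

0.2075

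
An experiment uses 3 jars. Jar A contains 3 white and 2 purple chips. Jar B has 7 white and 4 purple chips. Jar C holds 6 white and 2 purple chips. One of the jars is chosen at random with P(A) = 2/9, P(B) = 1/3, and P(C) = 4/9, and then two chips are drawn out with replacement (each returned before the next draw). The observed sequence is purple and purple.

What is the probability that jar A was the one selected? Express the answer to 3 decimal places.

0.331

The likelihood of the observed sequence under each hypothesis: P(data | jar A) = (2/5)(2/5) = 0.16; P(data | jar B) = (4/11)(4/11) = 0.13223; P(data | jar C) = (2/8)(2/8) = 0.0625.
Multiplying each by its prior: 2/9 · 0.16 = 0.035556, 1/3 · 0.13223 = 0.044077, 4/9 · 0.0625 = 0.027778; these sum to 0.10741.
Therefore the posterior P(jar A | data) = (0.035556) / (0.10741) = 0.33103.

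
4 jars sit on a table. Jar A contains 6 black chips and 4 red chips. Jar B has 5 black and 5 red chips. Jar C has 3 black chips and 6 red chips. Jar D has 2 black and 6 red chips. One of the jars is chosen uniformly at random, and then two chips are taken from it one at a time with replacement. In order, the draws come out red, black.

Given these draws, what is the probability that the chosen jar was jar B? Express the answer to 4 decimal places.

0.2779

The likelihood of the observed sequence under each hypothesis: P(data | jar A) = (4/10)(6/10) = 0.24; P(data | jar B) = (5/10)(5/10) = 0.25; P(data | jar C) = (6/9)(3/9) = 0.22222; P(data | jar D) = (6/8)(2/8) = 0.1875.
The prior-weighted likelihoods are 1/4 · 0.24 = 0.06, 1/4 · 0.25 = 0.0625, 1/4 · 0.22222 = 0.055556, 1/4 · 0.1875 = 0.046875; with total 0.22493.
Therefore the posterior P(jar B | data) = (0.0625) / (0.22493) = 0.27786.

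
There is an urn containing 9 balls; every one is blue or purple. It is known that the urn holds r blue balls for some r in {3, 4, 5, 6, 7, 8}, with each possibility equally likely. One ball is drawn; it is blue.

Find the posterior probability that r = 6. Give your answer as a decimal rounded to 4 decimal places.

The likelihood of this draw under each hypothesis: P(data | r = 3) = (3/9) = 1/3; P(data | r = 4) = (4/9) = 4/9; P(data | r = 5) = (5/9) = 5/9; P(data | r = 6) = (6/9) = 2/3; P(data | r = 7) = (7/9) = 7/9; P(data | r = 8) = (8/9) = 8/9.
The prior-weighted likelihoods are 1/6 · 1/3 = 1/18, 1/6 · 4/9 = 2/27, 1/6 · 5/9 = 5/54, 1/6 · 2/3 = 1/9, 1/6 · 7/9 = 7/54, 1/6 · 8/9 = 4/27; with total 11/18.
So P(r = 6 | data) = (1/9) / (11/18) = 2/11.

0.1818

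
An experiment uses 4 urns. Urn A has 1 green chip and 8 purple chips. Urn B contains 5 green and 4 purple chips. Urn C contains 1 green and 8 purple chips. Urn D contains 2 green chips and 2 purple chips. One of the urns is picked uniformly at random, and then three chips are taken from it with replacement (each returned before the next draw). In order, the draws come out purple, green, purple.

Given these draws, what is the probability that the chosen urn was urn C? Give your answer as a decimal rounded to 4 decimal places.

0.2140

Compute the likelihood of the observed sequence for each case: P(data | urn A) = (8/9)(1/9)(8/9) = 0.087791; P(data | urn B) = (4/9)(5/9)(4/9) = 0.10974; P(data | urn C) = (8/9)(1/9)(8/9) = 0.087791; P(data | urn D) = (2/4)(2/4)(2/4) = 0.125.
The prior-weighted likelihoods are 1/4 · 0.087791 = 0.021948, 1/4 · 0.10974 = 0.027435, 1/4 · 0.087791 = 0.021948, 1/4 · 0.125 = 0.03125; these sum to 0.10258.
So P(urn C | data) = (0.021948) / (0.10258) = 0.21396.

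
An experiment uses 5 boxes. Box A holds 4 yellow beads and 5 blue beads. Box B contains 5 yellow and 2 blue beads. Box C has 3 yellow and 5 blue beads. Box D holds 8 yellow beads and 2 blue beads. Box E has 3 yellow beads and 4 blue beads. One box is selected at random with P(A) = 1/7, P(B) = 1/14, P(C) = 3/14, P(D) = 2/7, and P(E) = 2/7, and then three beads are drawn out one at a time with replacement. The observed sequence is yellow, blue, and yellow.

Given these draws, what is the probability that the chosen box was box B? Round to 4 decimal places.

Under each hypothesis, the probability of the observed sequence is: P(data | box A) = (4/9)(5/9)(4/9) = 0.10974; P(data | box B) = (5/7)(2/7)(5/7) = 0.14577; P(data | box C) = (3/8)(5/8)(3/8) = 0.087891; P(data | box D) = (8/10)(2/10)(8/10) = 0.128; P(data | box E) = (3/7)(4/7)(3/7) = 0.10496.
The prior-weighted likelihoods are 1/7 · 0.10974 = 0.015677, 1/14 · 0.14577 = 0.010412, 3/14 · 0.087891 = 0.018834, 2/7 · 0.128 = 0.036571, 2/7 · 0.10496 = 0.029988; summing to 0.11148.
Therefore the posterior P(box B | data) = (0.010412) / (0.11148) = 0.093399.

0.0934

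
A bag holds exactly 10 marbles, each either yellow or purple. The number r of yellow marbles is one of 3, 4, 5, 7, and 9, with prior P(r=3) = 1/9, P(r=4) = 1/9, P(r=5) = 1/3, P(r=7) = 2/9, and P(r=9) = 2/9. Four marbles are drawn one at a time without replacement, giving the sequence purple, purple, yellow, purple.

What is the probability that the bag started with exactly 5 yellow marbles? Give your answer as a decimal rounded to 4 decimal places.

Under each hypothesis, the probability of the observed sequence is: P(data | r = 3) = (7/10)(6/9)(3/8)(5/7) = 0.125; P(data | r = 4) = (6/10)(5/9)(4/8)(4/7) = 0.095238; P(data | r = 5) = (5/10)(4/9)(5/8)(3/7) = 0.059524; P(data | r = 7) = (3/10)(2/9)(7/8)(1/7) = 0.0083333; P(data | r = 9) = (1/10)(0/9) = 0.
Multiplying each by its prior: 1/9 · 0.125 = 0.013889, 1/9 · 0.095238 = 0.010582, 1/3 · 0.059524 = 0.019841, 2/9 · 0.0083333 = 0.0018519, 2/9 · 0 = 0; summing to 0.046164.
Hence P(r = 5 | data) = (0.019841) / (0.046164) = 0.4298.

0.4298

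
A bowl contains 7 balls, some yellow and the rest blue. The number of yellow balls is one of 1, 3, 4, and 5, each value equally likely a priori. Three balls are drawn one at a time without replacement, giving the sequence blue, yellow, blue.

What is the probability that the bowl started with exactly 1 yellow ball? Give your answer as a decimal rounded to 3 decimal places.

0.300

Compute the likelihood of the observed sequence for each case: P(data | r = 1) = (6/7)(1/6)(5/5) = 1/7; P(data | r = 3) = (4/7)(3/6)(3/5) = 6/35; P(data | r = 4) = (3/7)(4/6)(2/5) = 4/35; P(data | r = 5) = (2/7)(5/6)(1/5) = 1/21.
The prior-weighted likelihoods are 1/4 · 1/7 = 1/28, 1/4 · 6/35 = 3/70, 1/4 · 4/35 = 1/35, 1/4 · 1/21 = 1/84; summing to 5/42.
Hence P(r = 1 | data) = (1/28) / (5/42) = 3/10.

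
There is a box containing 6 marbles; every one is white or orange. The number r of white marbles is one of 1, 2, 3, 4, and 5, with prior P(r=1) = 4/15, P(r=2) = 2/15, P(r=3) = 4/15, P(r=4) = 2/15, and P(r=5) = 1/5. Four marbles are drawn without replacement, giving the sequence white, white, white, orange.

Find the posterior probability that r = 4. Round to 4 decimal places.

0.2759

Compute the likelihood of the observed sequence for each case: P(data | r = 1) = (1/6)(0/5) = 0; P(data | r = 2) = (2/6)(1/5)(0/4) = 0; P(data | r = 3) = (3/6)(2/5)(1/4)(3/3) = 1/20; P(data | r = 4) = (4/6)(3/5)(2/4)(2/3) = 2/15; P(data | r = 5) = (5/6)(4/5)(3/4)(1/3) = 1/6.
Weighting by the prior gives 4/15 · 0 = 0, 2/15 · 0 = 0, 4/15 · 1/20 = 1/75, 2/15 · 2/15 = 4/225, 1/5 · 1/6 = 1/30; with total 29/450.
So P(r = 4 | data) = (4/225) / (29/450) = 8/29.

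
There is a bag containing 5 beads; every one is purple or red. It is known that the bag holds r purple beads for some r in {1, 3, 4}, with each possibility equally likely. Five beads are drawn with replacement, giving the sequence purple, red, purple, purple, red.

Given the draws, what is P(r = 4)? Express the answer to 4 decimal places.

Under each hypothesis, the probability of the observed sequence is: P(data | r = 1) = (1/5)(4/5)(1/5)(1/5)(4/5) = 0.00512; P(data | r = 3) = (3/5)(2/5)(3/5)(3/5)(2/5) = 0.03456; P(data | r = 4) = (4/5)(1/5)(4/5)(4/5)(1/5) = 0.02048.
The prior-weighted likelihoods are 1/3 · 0.00512 = 0.0017067, 1/3 · 0.03456 = 0.01152, 1/3 · 0.02048 = 0.0068267; with total 0.020053.
Therefore the posterior P(r = 4 | data) = (0.0068267) / (0.020053) = 0.34043.

0.3404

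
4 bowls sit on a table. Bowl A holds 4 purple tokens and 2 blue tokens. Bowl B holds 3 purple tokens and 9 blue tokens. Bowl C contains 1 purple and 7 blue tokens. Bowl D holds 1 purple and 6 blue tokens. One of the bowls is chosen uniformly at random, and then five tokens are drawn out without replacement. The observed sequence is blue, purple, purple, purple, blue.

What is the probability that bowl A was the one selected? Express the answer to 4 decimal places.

Compute the likelihood of the observed sequence for each case: P(data | bowl A) = (2/6)(4/5)(3/4)(2/3)(1/2) = 0.066667; P(data | bowl B) = (9/12)(3/11)(2/10)(1/9)(8/8) = 0.0045455; P(data | bowl C) = (7/8)(1/7)(0/6) = 0; P(data | bowl D) = (6/7)(1/6)(0/5) = 0.
The prior-weighted likelihoods are 1/4 · 0.066667 = 0.016667, 1/4 · 0.0045455 = 0.0011364, 1/4 · 0 = 0, 1/4 · 0 = 0; with total 0.017803.
Hence P(bowl A | data) = (0.016667) / (0.017803) = 0.93617.

0.9362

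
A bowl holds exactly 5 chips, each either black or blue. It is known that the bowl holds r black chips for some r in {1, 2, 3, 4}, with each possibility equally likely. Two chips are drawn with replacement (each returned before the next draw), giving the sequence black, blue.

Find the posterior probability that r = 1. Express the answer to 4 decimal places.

0.2000

For each hypothesis, P(data | H) works out to: P(data | r = 1) = (1/5)(4/5) = 4/25; P(data | r = 2) = (2/5)(3/5) = 6/25; P(data | r = 3) = (3/5)(2/5) = 6/25; P(data | r = 4) = (4/5)(1/5) = 4/25.
Weighting by the prior gives 1/4 · 4/25 = 1/25, 1/4 · 6/25 = 3/50, 1/4 · 6/25 = 3/50, 1/4 · 4/25 = 1/25; these sum to 1/5.
Therefore the posterior P(r = 1 | data) = (1/25) / (1/5) = 1/5.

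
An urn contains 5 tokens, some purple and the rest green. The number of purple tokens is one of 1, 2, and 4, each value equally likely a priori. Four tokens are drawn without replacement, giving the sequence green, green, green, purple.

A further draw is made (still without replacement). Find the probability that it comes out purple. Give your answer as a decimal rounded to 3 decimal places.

For each hypothesis, P(data | H) works out to: P(data | r = 1) = (4/5)(3/4)(2/3)(1/2) = 1/5; P(data | r = 2) = (3/5)(2/4)(1/3)(2/2) = 1/10; P(data | r = 4) = (1/5)(0/4) = 0.
The prior-weighted likelihoods are 1/3 · 1/5 = 1/15, 1/3 · 1/10 = 1/30, 1/3 · 0 = 0; summing to 1/10.
The posterior is then P(r = 1 | data) = 2/3, P(r = 2 | data) = 1/3, P(r = 4 | data) = 0.
So P(purple next | data) = Σ P(purple next | H) P(H | data) = (0)(2/3) + (1)(1/3) = 1/3.

0.333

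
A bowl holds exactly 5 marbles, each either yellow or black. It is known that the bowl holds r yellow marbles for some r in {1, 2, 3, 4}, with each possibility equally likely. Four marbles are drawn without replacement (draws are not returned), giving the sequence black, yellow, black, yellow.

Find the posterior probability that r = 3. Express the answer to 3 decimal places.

For each hypothesis, P(data | H) works out to: P(data | r = 1) = (4/5)(1/4)(3/3)(0/2) = 0; P(data | r = 2) = (3/5)(2/4)(2/3)(1/2) = 1/10; P(data | r = 3) = (2/5)(3/4)(1/3)(2/2) = 1/10; P(data | r = 4) = (1/5)(4/4)(0/3) = 0.
The prior-weighted likelihoods are 1/4 · 0 = 0, 1/4 · 1/10 = 1/40, 1/4 · 1/10 = 1/40, 1/4 · 0 = 0; summing to 1/20.
So P(r = 3 | data) = (1/40) / (1/20) = 1/2.

0.500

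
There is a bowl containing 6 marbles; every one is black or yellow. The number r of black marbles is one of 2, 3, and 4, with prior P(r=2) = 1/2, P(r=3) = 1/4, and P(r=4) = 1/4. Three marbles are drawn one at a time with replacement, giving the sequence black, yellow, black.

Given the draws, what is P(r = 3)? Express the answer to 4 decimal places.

Under each hypothesis, the probability of the observed sequence is: P(data | r = 2) = (2/6)(4/6)(2/6) = 2/27; P(data | r = 3) = (3/6)(3/6)(3/6) = 1/8; P(data | r = 4) = (4/6)(2/6)(4/6) = 4/27.
Weighting by the prior gives 1/2 · 2/27 = 1/27, 1/4 · 1/8 = 1/32, 1/4 · 4/27 = 1/27; summing to 91/864.
By Bayes' rule, P(r = 3 | data) = (1/32) / (91/864) = 27/91.

0.2967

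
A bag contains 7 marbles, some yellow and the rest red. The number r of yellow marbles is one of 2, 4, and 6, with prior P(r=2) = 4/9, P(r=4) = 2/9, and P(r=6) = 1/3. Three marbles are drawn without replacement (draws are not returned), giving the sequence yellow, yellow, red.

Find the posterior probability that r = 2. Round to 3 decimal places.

0.198

Under each hypothesis, the probability of the observed sequence is: P(data | r = 2) = (2/7)(1/6)(5/5) = 1/21; P(data | r = 4) = (4/7)(3/6)(3/5) = 6/35; P(data | r = 6) = (6/7)(5/6)(1/5) = 1/7.
Multiplying each by its prior: 4/9 · 1/21 = 4/189, 2/9 · 6/35 = 4/105, 1/3 · 1/7 = 1/21; these sum to 101/945.
Therefore the posterior P(r = 2 | data) = (4/189) / (101/945) = 20/101.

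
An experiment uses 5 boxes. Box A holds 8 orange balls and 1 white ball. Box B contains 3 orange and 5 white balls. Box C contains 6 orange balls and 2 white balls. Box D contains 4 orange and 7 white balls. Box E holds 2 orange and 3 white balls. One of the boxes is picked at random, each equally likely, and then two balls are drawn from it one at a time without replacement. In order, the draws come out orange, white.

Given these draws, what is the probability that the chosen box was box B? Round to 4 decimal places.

0.2334

For each hypothesis, P(data | H) works out to: P(data | box A) = (8/9)(1/8) = 0.11111; P(data | box B) = (3/8)(5/7) = 0.26786; P(data | box C) = (6/8)(2/7) = 0.21429; P(data | box D) = (4/11)(7/10) = 0.25455; P(data | box E) = (2/5)(3/4) = 0.3.
Multiplying each by its prior: 1/5 · 0.11111 = 0.022222, 1/5 · 0.26786 = 0.053571, 1/5 · 0.21429 = 0.042857, 1/5 · 0.25455 = 0.050909, 1/5 · 0.3 = 0.06; summing to 0.22956.
Hence P(box B | data) = (0.053571) / (0.22956) = 0.23337.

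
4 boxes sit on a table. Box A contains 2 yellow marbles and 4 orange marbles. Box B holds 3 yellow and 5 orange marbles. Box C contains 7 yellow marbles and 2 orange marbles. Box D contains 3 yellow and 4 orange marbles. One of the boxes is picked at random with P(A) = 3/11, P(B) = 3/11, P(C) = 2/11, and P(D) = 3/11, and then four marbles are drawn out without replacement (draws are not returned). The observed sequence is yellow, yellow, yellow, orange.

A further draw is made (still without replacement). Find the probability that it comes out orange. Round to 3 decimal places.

Under each hypothesis, the probability of the observed sequence is: P(data | box A) = (2/6)(1/5)(0/4) = 0; P(data | box B) = (3/8)(2/7)(1/6)(5/5) = 0.017857; P(data | box C) = (7/9)(6/8)(5/7)(2/6) = 0.13889; P(data | box D) = (3/7)(2/6)(1/5)(4/4) = 0.028571.
The prior-weighted likelihoods are 3/11 · 0 = 0, 3/11 · 0.017857 = 0.0048701, 2/11 · 0.13889 = 0.025253, 3/11 · 0.028571 = 0.0077922; these sum to 0.037915.
Dividing through by the total gives posterior P(box A | data) = 0, P(box B | data) = 0.12845, P(box C | data) = 0.66603, P(box D | data) = 0.20552.
So P(orange next | data) = Σ P(orange next | H) P(H | data) = (1)(0.12845) + (1/5)(0.66603) + (1)(0.20552) = 0.46717.

0.467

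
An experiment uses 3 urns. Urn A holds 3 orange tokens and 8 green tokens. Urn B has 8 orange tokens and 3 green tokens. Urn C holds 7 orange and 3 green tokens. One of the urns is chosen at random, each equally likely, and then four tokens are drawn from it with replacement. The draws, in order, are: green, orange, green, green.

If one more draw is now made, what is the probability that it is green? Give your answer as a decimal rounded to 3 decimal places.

0.621

For each hypothesis, P(data | H) works out to: P(data | urn A) = (8/11)(3/11)(8/11)(8/11) = 0.10491; P(data | urn B) = (3/11)(8/11)(3/11)(3/11) = 0.014753; P(data | urn C) = (3/10)(7/10)(3/10)(3/10) = 0.0189.
Weighting by the prior gives 1/3 · 0.10491 = 0.03497, 1/3 · 0.014753 = 0.0049177, 1/3 · 0.0189 = 0.0063; summing to 0.046188.
The posterior is then P(urn A | data) = 0.75713, P(urn B | data) = 0.10647, P(urn C | data) = 0.1364.
The predictive probability is P(green next | data) = (8/11)(0.75713) + (3/11)(0.10647) + (3/10)(0.1364) = 0.6206.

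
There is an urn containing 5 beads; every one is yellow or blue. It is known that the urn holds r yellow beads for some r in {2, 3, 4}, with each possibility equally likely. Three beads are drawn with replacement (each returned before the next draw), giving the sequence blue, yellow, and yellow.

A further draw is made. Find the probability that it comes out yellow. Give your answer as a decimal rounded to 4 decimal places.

0.6174

Compute the likelihood of the observed sequence for each case: P(data | r = 2) = (3/5)(2/5)(2/5) = 12/125; P(data | r = 3) = (2/5)(3/5)(3/5) = 18/125; P(data | r = 4) = (1/5)(4/5)(4/5) = 16/125.
Weighting by the prior gives 1/3 · 12/125 = 4/125, 1/3 · 18/125 = 6/125, 1/3 · 16/125 = 16/375; these sum to 46/375.
Normalising, the posterior is P(r = 2 | data) = 6/23, P(r = 3 | data) = 9/23, P(r = 4 | data) = 8/23.
The predictive probability is P(yellow next | data) = (2/5)(6/23) + (3/5)(9/23) + (4/5)(8/23) = 71/115.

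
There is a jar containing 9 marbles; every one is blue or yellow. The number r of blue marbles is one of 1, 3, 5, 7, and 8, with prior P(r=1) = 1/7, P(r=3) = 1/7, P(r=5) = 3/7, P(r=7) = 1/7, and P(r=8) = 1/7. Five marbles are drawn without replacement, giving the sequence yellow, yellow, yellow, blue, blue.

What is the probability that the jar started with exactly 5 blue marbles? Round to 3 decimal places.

Compute the likelihood of the observed sequence for each case: P(data | r = 1) = (8/9)(7/8)(6/7)(1/6)(0/5) = 0; P(data | r = 3) = (6/9)(5/8)(4/7)(3/6)(2/5) = 1/21; P(data | r = 5) = (4/9)(3/8)(2/7)(5/6)(4/5) = 2/63; P(data | r = 7) = (2/9)(1/8)(0/7) = 0; P(data | r = 8) = (1/9)(0/8) = 0.
The prior-weighted likelihoods are 1/7 · 0 = 0, 1/7 · 1/21 = 1/147, 3/7 · 2/63 = 2/147, 1/7 · 0 = 0, 1/7 · 0 = 0; these sum to 1/49.
So P(r = 5 | data) = (2/147) / (1/49) = 2/3.

0.667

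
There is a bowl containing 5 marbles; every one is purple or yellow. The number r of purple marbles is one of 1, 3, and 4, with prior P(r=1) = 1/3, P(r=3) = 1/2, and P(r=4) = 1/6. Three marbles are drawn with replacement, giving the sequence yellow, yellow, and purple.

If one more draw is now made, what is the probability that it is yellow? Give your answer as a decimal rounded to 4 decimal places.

0.5667

For each hypothesis, P(data | H) works out to: P(data | r = 1) = (4/5)(4/5)(1/5) = 16/125; P(data | r = 3) = (2/5)(2/5)(3/5) = 12/125; P(data | r = 4) = (1/5)(1/5)(4/5) = 4/125.
Multiplying each by its prior: 1/3 · 16/125 = 16/375, 1/2 · 12/125 = 6/125, 1/6 · 4/125 = 2/375; with total 12/125.
Normalising, the posterior is P(r = 1 | data) = 4/9, P(r = 3 | data) = 1/2, P(r = 4 | data) = 1/18.
The predictive probability is P(yellow next | data) = (4/5)(4/9) + (2/5)(1/2) + (1/5)(1/18) = 17/30.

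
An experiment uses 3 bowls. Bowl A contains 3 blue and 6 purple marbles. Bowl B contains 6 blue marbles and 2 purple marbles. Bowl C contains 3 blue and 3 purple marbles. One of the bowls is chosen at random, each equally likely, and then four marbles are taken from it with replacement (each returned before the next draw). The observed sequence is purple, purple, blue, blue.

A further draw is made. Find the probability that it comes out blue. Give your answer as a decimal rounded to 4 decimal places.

The likelihood of the observed sequence under each hypothesis: P(data | bowl A) = (6/9)(6/9)(3/9)(3/9) = 0.049383; P(data | bowl B) = (2/8)(2/8)(6/8)(6/8) = 0.035156; P(data | bowl C) = (3/6)(3/6)(3/6)(3/6) = 0.0625.
The prior-weighted likelihoods are 1/3 · 0.049383 = 0.016461, 1/3 · 0.035156 = 0.011719, 1/3 · 0.0625 = 0.020833; with total 0.049013.
Dividing through by the total gives posterior P(bowl A | data) = 0.33585, P(bowl B | data) = 0.23909, P(bowl C | data) = 0.42506.
Averaging over the posterior, P(blue next | data) = (1/3)(0.33585) + (3/4)(0.23909) + (1/2)(0.42506) = 0.5038.

0.5038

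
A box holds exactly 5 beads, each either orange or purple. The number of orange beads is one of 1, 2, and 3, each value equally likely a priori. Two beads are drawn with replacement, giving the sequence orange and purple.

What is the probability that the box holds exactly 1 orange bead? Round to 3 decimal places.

Compute the likelihood of the observed sequence for each case: P(data | r = 1) = (1/5)(4/5) = 4/25; P(data | r = 2) = (2/5)(3/5) = 6/25; P(data | r = 3) = (3/5)(2/5) = 6/25.
The prior-weighted likelihoods are 1/3 · 4/25 = 4/75, 1/3 · 6/25 = 2/25, 1/3 · 6/25 = 2/25; these sum to 16/75.
By Bayes' rule, P(r = 1 | data) = (4/75) / (16/75) = 1/4.

0.250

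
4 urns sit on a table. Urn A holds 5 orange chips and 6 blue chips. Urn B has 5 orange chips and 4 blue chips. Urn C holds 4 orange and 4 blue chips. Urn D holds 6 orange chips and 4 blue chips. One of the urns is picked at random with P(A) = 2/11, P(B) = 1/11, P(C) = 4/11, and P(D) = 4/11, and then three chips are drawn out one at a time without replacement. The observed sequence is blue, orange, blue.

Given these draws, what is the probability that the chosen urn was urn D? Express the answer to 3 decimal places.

0.287

The likelihood of the observed sequence under each hypothesis: P(data | urn A) = (6/11)(5/10)(5/9) = 0.15152; P(data | urn B) = (4/9)(5/8)(3/7) = 0.11905; P(data | urn C) = (4/8)(4/7)(3/6) = 0.14286; P(data | urn D) = (4/10)(6/9)(3/8) = 0.1.
Weighting by the prior gives 2/11 · 0.15152 = 0.027548, 1/11 · 0.11905 = 0.010823, 4/11 · 0.14286 = 0.051948, 4/11 · 0.1 = 0.036364; summing to 0.12668.
Therefore the posterior P(urn D | data) = (0.036364) / (0.12668) = 0.28705.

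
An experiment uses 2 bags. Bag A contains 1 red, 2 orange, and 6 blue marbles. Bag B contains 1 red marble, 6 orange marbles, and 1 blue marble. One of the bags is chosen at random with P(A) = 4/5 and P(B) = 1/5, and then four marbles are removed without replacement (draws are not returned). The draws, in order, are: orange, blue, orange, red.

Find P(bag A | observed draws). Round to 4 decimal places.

0.4706

The likelihood of the observed sequence under each hypothesis: P(data | bag A) = (2/9)(6/8)(1/7)(1/6) = 0.0039683; P(data | bag B) = (6/8)(1/7)(5/6)(1/5) = 0.017857.
The prior-weighted likelihoods are 4/5 · 0.0039683 = 0.0031746, 1/5 · 0.017857 = 0.0035714; these sum to 0.006746.
By Bayes' rule, P(bag A | data) = (0.0031746) / (0.006746) = 0.47059.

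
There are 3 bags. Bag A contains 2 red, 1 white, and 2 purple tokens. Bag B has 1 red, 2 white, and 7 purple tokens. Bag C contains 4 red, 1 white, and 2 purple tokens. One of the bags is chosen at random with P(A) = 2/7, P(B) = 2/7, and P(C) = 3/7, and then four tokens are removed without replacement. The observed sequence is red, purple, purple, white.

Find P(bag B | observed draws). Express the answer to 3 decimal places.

The likelihood of the observed sequence under each hypothesis: P(data | bag A) = (2/5)(2/4)(1/3)(1/2) = 1/30; P(data | bag B) = (1/10)(7/9)(6/8)(2/7) = 1/60; P(data | bag C) = (4/7)(2/6)(1/5)(1/4) = 1/105.
Multiplying each by its prior: 2/7 · 1/30 = 1/105, 2/7 · 1/60 = 1/210, 3/7 · 1/105 = 1/245; these sum to 9/490.
Therefore the posterior P(bag B | data) = (1/210) / (9/490) = 7/27.

0.259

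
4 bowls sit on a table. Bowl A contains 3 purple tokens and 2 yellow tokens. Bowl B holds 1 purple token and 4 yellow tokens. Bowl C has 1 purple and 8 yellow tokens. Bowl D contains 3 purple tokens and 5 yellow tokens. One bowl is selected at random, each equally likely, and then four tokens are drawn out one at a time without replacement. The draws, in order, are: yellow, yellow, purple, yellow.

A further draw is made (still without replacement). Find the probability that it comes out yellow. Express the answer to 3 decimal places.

0.872

Compute the likelihood of the observed sequence for each case: P(data | bowl A) = (2/5)(1/4)(3/3)(0/2) = 0; P(data | bowl B) = (4/5)(3/4)(1/3)(2/2) = 0.2; P(data | bowl C) = (8/9)(7/8)(1/7)(6/6) = 0.11111; P(data | bowl D) = (5/8)(4/7)(3/6)(3/5) = 0.10714.
Weighting by the prior gives 1/4 · 0 = 0, 1/4 · 0.2 = 0.05, 1/4 · 0.11111 = 0.027778, 1/4 · 0.10714 = 0.026786; these sum to 0.10456.
Normalising, the posterior is P(bowl A | data) = 0, P(bowl B | data) = 0.47818, P(bowl C | data) = 0.26565, P(bowl D | data) = 0.25617.
The predictive probability is P(yellow next | data) = (1)(0.47818) + (1)(0.26565) + (1/2)(0.25617) = 0.87192.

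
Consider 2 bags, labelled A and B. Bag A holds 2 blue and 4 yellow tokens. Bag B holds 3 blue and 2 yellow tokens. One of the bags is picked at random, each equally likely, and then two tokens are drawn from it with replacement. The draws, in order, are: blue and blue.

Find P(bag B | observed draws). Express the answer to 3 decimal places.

0.764

The likelihood of the observed sequence under each hypothesis: P(data | bag A) = (2/6)(2/6) = 1/9; P(data | bag B) = (3/5)(3/5) = 9/25.
Multiplying each by its prior: 1/2 · 1/9 = 1/18, 1/2 · 9/25 = 9/50; these sum to 53/225.
By Bayes' rule, P(bag B | data) = (9/50) / (53/225) = 81/106.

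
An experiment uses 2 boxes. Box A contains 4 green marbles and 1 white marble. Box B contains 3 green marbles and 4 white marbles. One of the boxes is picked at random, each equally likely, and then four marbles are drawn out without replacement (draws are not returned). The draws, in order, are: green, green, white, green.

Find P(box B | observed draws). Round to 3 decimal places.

0.125

Under each hypothesis, the probability of the observed sequence is: P(data | box A) = (4/5)(3/4)(1/3)(2/2) = 1/5; P(data | box B) = (3/7)(2/6)(4/5)(1/4) = 1/35.
Multiplying each by its prior: 1/2 · 1/5 = 1/10, 1/2 · 1/35 = 1/70; with total 4/35.
Hence P(box B | data) = (1/70) / (4/35) = 1/8.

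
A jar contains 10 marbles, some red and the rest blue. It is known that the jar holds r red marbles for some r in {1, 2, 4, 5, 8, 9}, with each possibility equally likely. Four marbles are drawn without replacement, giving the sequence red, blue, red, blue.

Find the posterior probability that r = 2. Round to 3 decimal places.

0.114

The likelihood of the observed sequence under each hypothesis: P(data | r = 1) = (1/10)(9/9)(0/8) = 0; P(data | r = 2) = (2/10)(8/9)(1/8)(7/7) = 0.022222; P(data | r = 4) = (4/10)(6/9)(3/8)(5/7) = 0.071429; P(data | r = 5) = (5/10)(5/9)(4/8)(4/7) = 0.079365; P(data | r = 8) = (8/10)(2/9)(7/8)(1/7) = 0.022222; P(data | r = 9) = (9/10)(1/9)(8/8)(0/7) = 0.
Weighting by the prior gives 1/6 · 0 = 0, 1/6 · 0.022222 = 0.0037037, 1/6 · 0.071429 = 0.011905, 1/6 · 0.079365 = 0.013228, 1/6 · 0.022222 = 0.0037037, 1/6 · 0 = 0; with total 0.03254.
So P(r = 2 | data) = (0.0037037) / (0.03254) = 0.11382.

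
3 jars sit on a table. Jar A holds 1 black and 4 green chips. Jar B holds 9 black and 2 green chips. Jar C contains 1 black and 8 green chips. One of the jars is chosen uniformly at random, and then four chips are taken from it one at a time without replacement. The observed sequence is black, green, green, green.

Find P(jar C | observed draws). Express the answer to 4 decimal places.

Compute the likelihood of the observed sequence for each case: P(data | jar A) = (1/5)(4/4)(3/3)(2/2) = 1/5; P(data | jar B) = (9/11)(2/10)(1/9)(0/8) = 0; P(data | jar C) = (1/9)(8/8)(7/7)(6/6) = 1/9.
The prior-weighted likelihoods are 1/3 · 1/5 = 1/15, 1/3 · 0 = 0, 1/3 · 1/9 = 1/27; these sum to 14/135.
Hence P(jar C | data) = (1/27) / (14/135) = 5/14.

0.3571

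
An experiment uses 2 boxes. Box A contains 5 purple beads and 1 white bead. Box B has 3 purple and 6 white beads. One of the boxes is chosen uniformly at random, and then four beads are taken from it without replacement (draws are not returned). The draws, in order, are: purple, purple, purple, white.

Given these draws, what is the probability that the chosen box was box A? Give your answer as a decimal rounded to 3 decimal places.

The likelihood of the observed sequence under each hypothesis: P(data | box A) = (5/6)(4/5)(3/4)(1/3) = 1/6; P(data | box B) = (3/9)(2/8)(1/7)(6/6) = 1/84.
Weighting by the prior gives 1/2 · 1/6 = 1/12, 1/2 · 1/84 = 1/168; with total 5/56.
By Bayes' rule, P(box A | data) = (1/12) / (5/56) = 14/15.

0.933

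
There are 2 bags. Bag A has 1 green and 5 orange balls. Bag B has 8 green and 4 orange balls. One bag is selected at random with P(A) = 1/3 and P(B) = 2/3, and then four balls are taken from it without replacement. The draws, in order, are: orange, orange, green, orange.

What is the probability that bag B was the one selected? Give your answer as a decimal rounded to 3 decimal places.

The likelihood of the observed sequence under each hypothesis: P(data | bag A) = (5/6)(4/5)(1/4)(3/3) = 0.16667; P(data | bag B) = (4/12)(3/11)(8/10)(2/9) = 0.016162.
Weighting by the prior gives 1/3 · 0.16667 = 0.055556, 2/3 · 0.016162 = 0.010774; with total 0.06633.
Therefore the posterior P(bag B | data) = (0.010774) / (0.06633) = 0.16244.

0.162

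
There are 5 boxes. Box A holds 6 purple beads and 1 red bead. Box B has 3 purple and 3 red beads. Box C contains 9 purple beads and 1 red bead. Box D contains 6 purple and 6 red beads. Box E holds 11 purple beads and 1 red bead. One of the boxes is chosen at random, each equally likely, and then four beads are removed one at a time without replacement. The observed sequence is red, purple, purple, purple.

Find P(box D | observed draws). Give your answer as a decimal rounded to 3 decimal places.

For each hypothesis, P(data | H) works out to: P(data | box A) = (1/7)(6/6)(5/5)(4/4) = 0.14286; P(data | box B) = (3/6)(3/5)(2/4)(1/3) = 0.05; P(data | box C) = (1/10)(9/9)(8/8)(7/7) = 0.1; P(data | box D) = (6/12)(6/11)(5/10)(4/9) = 0.060606; P(data | box E) = (1/12)(11/11)(10/10)(9/9) = 0.083333.
Weighting by the prior gives 1/5 · 0.14286 = 0.028571, 1/5 · 0.05 = 0.01, 1/5 · 0.1 = 0.02, 1/5 · 0.060606 = 0.012121, 1/5 · 0.083333 = 0.016667; these sum to 0.087359.
Hence P(box D | data) = (0.012121) / (0.087359) = 0.13875.

0.139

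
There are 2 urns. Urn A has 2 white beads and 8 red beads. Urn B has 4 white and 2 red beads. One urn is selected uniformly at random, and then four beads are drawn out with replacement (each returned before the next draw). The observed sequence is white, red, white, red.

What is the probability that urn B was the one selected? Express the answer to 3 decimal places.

0.659

Under each hypothesis, the probability of the observed sequence is: P(data | urn A) = (2/10)(8/10)(2/10)(8/10) = 0.0256; P(data | urn B) = (4/6)(2/6)(4/6)(2/6) = 0.049383.
Multiplying each by its prior: 1/2 · 0.0256 = 0.0128, 1/2 · 0.049383 = 0.024691; these sum to 0.037491.
So P(urn B | data) = (0.024691) / (0.037491) = 0.65859.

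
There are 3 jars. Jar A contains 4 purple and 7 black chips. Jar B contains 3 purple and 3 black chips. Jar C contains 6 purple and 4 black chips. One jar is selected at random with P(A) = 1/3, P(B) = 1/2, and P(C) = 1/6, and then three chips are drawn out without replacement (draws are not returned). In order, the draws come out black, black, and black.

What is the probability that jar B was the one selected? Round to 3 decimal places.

Compute the likelihood of the observed sequence for each case: P(data | jar A) = (7/11)(6/10)(5/9) = 0.21212; P(data | jar B) = (3/6)(2/5)(1/4) = 0.05; P(data | jar C) = (4/10)(3/9)(2/8) = 0.033333.
Weighting by the prior gives 1/3 · 0.21212 = 0.070707, 1/2 · 0.05 = 0.025, 1/6 · 0.033333 = 0.0055556; these sum to 0.10126.
Therefore the posterior P(jar B | data) = (0.025) / (0.10126) = 0.24688.

0.247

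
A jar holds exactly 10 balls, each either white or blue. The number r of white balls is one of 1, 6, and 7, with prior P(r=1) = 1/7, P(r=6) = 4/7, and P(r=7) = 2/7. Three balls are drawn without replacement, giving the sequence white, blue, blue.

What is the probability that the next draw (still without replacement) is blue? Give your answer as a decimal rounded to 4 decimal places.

0.3745

Compute the likelihood of the observed sequence for each case: P(data | r = 1) = (1/10)(9/9)(8/8) = 1/10; P(data | r = 6) = (6/10)(4/9)(3/8) = 1/10; P(data | r = 7) = (7/10)(3/9)(2/8) = 7/120.
The prior-weighted likelihoods are 1/7 · 1/10 = 1/70, 4/7 · 1/10 = 2/35, 2/7 · 7/120 = 1/60; these sum to 37/420.
Normalising, the posterior is P(r = 1 | data) = 6/37, P(r = 6 | data) = 24/37, P(r = 7 | data) = 7/37.
The predictive probability is P(blue next | data) = (1)(6/37) + (2/7)(24/37) + (1/7)(7/37) = 97/259.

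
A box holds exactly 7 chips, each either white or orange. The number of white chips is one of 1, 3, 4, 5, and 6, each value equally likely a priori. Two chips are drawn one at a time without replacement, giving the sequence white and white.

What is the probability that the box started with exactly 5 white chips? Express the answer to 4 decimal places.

0.2941

Compute the likelihood of the observed sequence for each case: P(data | r = 1) = (1/7)(0/6) = 0; P(data | r = 3) = (3/7)(2/6) = 1/7; P(data | r = 4) = (4/7)(3/6) = 2/7; P(data | r = 5) = (5/7)(4/6) = 10/21; P(data | r = 6) = (6/7)(5/6) = 5/7.
Multiplying each by its prior: 1/5 · 0 = 0, 1/5 · 1/7 = 1/35, 1/5 · 2/7 = 2/35, 1/5 · 10/21 = 2/21, 1/5 · 5/7 = 1/7; with total 34/105.
Therefore the posterior P(r = 5 | data) = (2/21) / (34/105) = 5/17.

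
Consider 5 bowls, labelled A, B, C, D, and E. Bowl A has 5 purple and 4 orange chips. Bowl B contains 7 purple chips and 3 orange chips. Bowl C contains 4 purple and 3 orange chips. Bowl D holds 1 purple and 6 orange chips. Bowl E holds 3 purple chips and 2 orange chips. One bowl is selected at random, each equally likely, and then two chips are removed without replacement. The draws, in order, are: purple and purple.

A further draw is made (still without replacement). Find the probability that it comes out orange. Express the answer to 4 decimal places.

0.5301

The likelihood of the observed sequence under each hypothesis: P(data | bowl A) = (5/9)(4/8) = 0.27778; P(data | bowl B) = (7/10)(6/9) = 0.46667; P(data | bowl C) = (4/7)(3/6) = 0.28571; P(data | bowl D) = (1/7)(0/6) = 0; P(data | bowl E) = (3/5)(2/4) = 0.3.
Weighting by the prior gives 1/5 · 0.27778 = 0.055556, 1/5 · 0.46667 = 0.093333, 1/5 · 0.28571 = 0.057143, 1/5 · 0 = 0, 1/5 · 0.3 = 0.06; with total 0.26603.
The posterior is then P(bowl A | data) = 0.20883, P(bowl B | data) = 0.35084, P(bowl C | data) = 0.2148, P(bowl D | data) = 0, P(bowl E | data) = 0.22554.
The predictive probability is P(orange next | data) = (4/7)(0.20883) + (3/8)(0.35084) + (3/5)(0.2148) + (2/3)(0.22554) = 0.53013.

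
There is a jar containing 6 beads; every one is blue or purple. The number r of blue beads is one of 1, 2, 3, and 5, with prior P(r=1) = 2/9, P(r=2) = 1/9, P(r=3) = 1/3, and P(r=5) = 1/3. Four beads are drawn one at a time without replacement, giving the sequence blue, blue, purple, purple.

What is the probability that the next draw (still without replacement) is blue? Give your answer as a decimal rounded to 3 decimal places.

Compute the likelihood of the observed sequence for each case: P(data | r = 1) = (1/6)(0/5) = 0; P(data | r = 2) = (2/6)(1/5)(4/4)(3/3) = 1/15; P(data | r = 3) = (3/6)(2/5)(3/4)(2/3) = 1/10; P(data | r = 5) = (5/6)(4/5)(1/4)(0/3) = 0.
Weighting by the prior gives 2/9 · 0 = 0, 1/9 · 1/15 = 1/135, 1/3 · 1/10 = 1/30, 1/3 · 0 = 0; with total 11/270.
Normalising, the posterior is P(r = 1 | data) = 0, P(r = 2 | data) = 2/11, P(r = 3 | data) = 9/11, P(r = 5 | data) = 0.
Averaging over the posterior, P(blue next | data) = (0)(2/11) + (1/2)(9/11) = 9/22.

0.409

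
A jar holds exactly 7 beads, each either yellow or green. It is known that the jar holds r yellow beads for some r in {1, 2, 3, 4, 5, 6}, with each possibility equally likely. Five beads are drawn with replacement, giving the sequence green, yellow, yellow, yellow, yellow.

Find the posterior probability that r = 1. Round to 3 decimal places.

Under each hypothesis, the probability of the observed sequence is: P(data | r = 1) = (6/7)(1/7)(1/7)(1/7)(1/7) = 0.00035699; P(data | r = 2) = (5/7)(2/7)(2/7)(2/7)(2/7) = 0.0047599; P(data | r = 3) = (4/7)(3/7)(3/7)(3/7)(3/7) = 0.019278; P(data | r = 4) = (3/7)(4/7)(4/7)(4/7)(4/7) = 0.045695; P(data | r = 5) = (2/7)(5/7)(5/7)(5/7)(5/7) = 0.074374; P(data | r = 6) = (1/7)(6/7)(6/7)(6/7)(6/7) = 0.077111.
Multiplying each by its prior: 1/6 · 0.00035699 = 5.9499e-05, 1/6 · 0.0047599 = 0.00079332, 1/6 · 0.019278 = 0.0032129, 1/6 · 0.045695 = 0.0076159, 1/6 · 0.074374 = 0.012396, 1/6 · 0.077111 = 0.012852; these sum to 0.036929.
Hence P(r = 1 | data) = (5.9499e-05) / (0.036929) = 0.0016112.

0.002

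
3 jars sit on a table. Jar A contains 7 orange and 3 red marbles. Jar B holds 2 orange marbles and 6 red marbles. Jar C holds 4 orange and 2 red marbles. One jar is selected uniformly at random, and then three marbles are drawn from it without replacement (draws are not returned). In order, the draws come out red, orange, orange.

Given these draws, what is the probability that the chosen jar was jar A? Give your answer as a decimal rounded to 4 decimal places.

Compute the likelihood of the observed sequence for each case: P(data | jar A) = (3/10)(7/9)(6/8) = 7/40; P(data | jar B) = (6/8)(2/7)(1/6) = 1/28; P(data | jar C) = (2/6)(4/5)(3/4) = 1/5.
Weighting by the prior gives 1/3 · 7/40 = 7/120, 1/3 · 1/28 = 1/84, 1/3 · 1/5 = 1/15; with total 23/168.
So P(jar A | data) = (7/120) / (23/168) = 49/115.

0.4261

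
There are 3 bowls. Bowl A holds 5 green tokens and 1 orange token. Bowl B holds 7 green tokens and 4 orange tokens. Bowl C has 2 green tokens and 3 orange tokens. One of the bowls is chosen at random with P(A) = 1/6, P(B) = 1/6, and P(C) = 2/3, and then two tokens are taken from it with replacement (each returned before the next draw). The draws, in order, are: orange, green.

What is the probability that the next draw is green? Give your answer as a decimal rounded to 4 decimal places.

Under each hypothesis, the probability of the observed sequence is: P(data | bowl A) = (1/6)(5/6) = 0.13889; P(data | bowl B) = (4/11)(7/11) = 0.2314; P(data | bowl C) = (3/5)(2/5) = 0.24.
Multiplying each by its prior: 1/6 · 0.13889 = 0.023148, 1/6 · 0.2314 = 0.038567, 2/3 · 0.24 = 0.16; with total 0.22172.
Normalising, the posterior is P(bowl A | data) = 0.1044, P(bowl B | data) = 0.17395, P(bowl C | data) = 0.72165.
The predictive probability is P(green next | data) = (5/6)(0.1044) + (7/11)(0.17395) + (2/5)(0.72165) = 0.48636.

0.4864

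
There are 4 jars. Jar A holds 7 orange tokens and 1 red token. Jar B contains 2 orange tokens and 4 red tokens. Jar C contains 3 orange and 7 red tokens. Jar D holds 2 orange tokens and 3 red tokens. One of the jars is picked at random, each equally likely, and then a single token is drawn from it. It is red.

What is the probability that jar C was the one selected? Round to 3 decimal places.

The likelihood of this draw under each hypothesis: P(data | jar A) = (1/8) = 1/8; P(data | jar B) = (4/6) = 2/3; P(data | jar C) = (7/10) = 7/10; P(data | jar D) = (3/5) = 3/5.
Weighting by the prior gives 1/4 · 1/8 = 1/32, 1/4 · 2/3 = 1/6, 1/4 · 7/10 = 7/40, 1/4 · 3/5 = 3/20; these sum to 251/480.
So P(jar C | data) = (7/40) / (251/480) = 84/251.

0.335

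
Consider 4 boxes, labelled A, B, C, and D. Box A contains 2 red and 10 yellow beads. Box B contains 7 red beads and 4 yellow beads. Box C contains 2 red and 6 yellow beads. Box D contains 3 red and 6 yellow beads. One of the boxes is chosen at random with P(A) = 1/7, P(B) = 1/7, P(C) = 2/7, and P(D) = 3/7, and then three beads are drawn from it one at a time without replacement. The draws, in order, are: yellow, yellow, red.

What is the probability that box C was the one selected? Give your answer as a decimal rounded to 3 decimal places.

0.321

For each hypothesis, P(data | H) works out to: P(data | box A) = (10/12)(9/11)(2/10) = 0.13636; P(data | box B) = (4/11)(3/10)(7/9) = 0.084848; P(data | box C) = (6/8)(5/7)(2/6) = 0.17857; P(data | box D) = (6/9)(5/8)(3/7) = 0.17857.
Weighting by the prior gives 1/7 · 0.13636 = 0.019481, 1/7 · 0.084848 = 0.012121, 2/7 · 0.17857 = 0.05102, 3/7 · 0.17857 = 0.076531; these sum to 0.15915.
Therefore the posterior P(box C | data) = (0.05102) / (0.15915) = 0.32058.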